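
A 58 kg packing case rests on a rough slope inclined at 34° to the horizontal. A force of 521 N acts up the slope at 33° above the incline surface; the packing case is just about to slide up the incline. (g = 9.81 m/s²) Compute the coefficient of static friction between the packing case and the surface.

On the verge of sliding up the incline, friction is at its maximum μN and acts down the slope.
Perpendicular to incline: N = W cos 34° − P sin 33° = 471.7 − 283.8 = 187.9 N.
Along incline: P cos 33° − μN = W sin 34° → μ = −(W sin 34° − P cos 33°) / N = 0.632.

μ ≈ 0.632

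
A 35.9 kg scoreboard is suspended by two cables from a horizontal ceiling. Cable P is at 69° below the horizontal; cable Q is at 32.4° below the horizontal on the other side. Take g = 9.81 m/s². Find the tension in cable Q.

Weight W = 35.9 × 9.81 = 352.2 N acts straight down.
Horizontal: T_P cos 69° = T_Q cos 32.4°  →  T_P = 2.356 T_Q.
Vertical: T_P sin 69° + T_Q sin 32.4° = 352.2.
Substituting the horizontal relation into the vertical equation gives 2.735 T_Q = 352.2, so T_Q = 128.7 N.

T_Q ≈ 129 N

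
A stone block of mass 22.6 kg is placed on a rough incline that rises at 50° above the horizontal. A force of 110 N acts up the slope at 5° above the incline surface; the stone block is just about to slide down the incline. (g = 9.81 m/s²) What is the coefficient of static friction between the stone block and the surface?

μ ≈ 0.453

On the verge of sliding down the incline, friction is at its maximum μN and acts up the slope.
Perpendicular to incline: N = W cos 50° − P sin 5° = 142.5 − 9.587 = 132.9 N.
Along incline: P cos 5° + μN = W sin 50° → μ = (W sin 50° − P cos 5°) / N = 0.4533.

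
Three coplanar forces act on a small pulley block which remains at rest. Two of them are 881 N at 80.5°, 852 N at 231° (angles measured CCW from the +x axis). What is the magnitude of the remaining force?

Sum the known components: ΣF_x = -390.8 N, ΣF_y = 206.8 N.
For equilibrium the remaining force must supply (−ΣF_x, −ΣF_y) = (390.8, -206.8) N.
Magnitude = √((390.8)² + (-206.8)²) = 442.1 N; direction = atan2(-206.8, 390.8) = 332.1°.

F ≈ 442 N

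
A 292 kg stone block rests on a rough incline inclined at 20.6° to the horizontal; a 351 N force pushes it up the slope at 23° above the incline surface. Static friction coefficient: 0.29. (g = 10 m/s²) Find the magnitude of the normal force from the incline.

Axes along / perpendicular to the incline. W sin 20.6° = 1027 N down-slope; W cos 20.6° = 2733 N into the surface.
Perpendicular: N = W cos 20.6° − P sin 23° = 2733 − 137.1 = 2596 N.
Along incline: P cos 23° + f = W sin 20.6° (friction acts up-slope) → f = 1027 − 323.1 = 704.3 N.
|f| = 704.3 N ≤ μN = 752.9 N, so the stone block is indeed static.

N ≈ 2600 N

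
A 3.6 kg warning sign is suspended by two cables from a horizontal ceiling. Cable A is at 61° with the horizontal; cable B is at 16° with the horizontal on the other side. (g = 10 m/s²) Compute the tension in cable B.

Weight W = 3.6 × 10 = 36 N acts straight down.
Horizontal: T_A cos 61° = T_B cos 16°  →  T_A = 1.983 T_B.
Vertical: T_A sin 61° + T_B sin 16° = 36.
Substituting the horizontal relation into the vertical equation gives 2.01 T_B = 36, so T_B = 17.91 N.

T_B ≈ 17.9 N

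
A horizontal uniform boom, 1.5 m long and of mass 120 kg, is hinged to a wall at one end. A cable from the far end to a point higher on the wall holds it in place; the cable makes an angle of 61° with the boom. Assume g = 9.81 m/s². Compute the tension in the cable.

T ≈ 673 N

Take torques about the hinge: T sin 61° · 1.5 = 120×9.81×0.75 = 882.9 N·m.
So T = 882.9 / (0.8746 × 1.5) = 672.98 N.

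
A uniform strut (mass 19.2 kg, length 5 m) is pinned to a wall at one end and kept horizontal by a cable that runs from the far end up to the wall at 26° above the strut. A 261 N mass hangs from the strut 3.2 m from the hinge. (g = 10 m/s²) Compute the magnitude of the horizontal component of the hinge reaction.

Take torques about the hinge: T sin 26° · 5 = 19.2×10×2.5 + 261×3.2 = 1315.2 N·m.
So T = 1315.2 / (0.4384 × 5) = 600.04 N.
ΣF_x = 0: H_x = T cos 26° = 539.31 N.

H_x ≈ 539 N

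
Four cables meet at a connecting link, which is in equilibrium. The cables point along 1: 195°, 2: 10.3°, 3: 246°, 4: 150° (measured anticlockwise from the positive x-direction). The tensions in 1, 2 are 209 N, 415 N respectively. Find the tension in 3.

T_3 ≈ 121 N

Resolve: ΣF_x = 209 cos 195° + 415 cos 10.3° + T_3 cos 246° + T_4 cos 150° = 0.
        ΣF_y = 209 sin 195° + 415 sin 10.3° + T_3 sin 246° + T_4 sin 150° = 0.
The known terms sum to (206.4, 20.11) N, so -0.4067 T_3 − 0.8660 T_4 = -206.4 and -0.9135 T_3 + 0.5000 T_4 = -20.11.
Solving simultaneously: T_3 = 121.3 N, T_4 = 181.4 N.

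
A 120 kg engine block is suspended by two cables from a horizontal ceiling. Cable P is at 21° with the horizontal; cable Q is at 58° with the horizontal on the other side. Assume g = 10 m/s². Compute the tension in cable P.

Weight W = 120 × 10 = 1200 N acts straight down.
Horizontal: T_P cos 21° = T_Q cos 58°  →  T_Q = 1.762 T_P.
Vertical: T_P sin 21° + T_Q sin 58° = 1200.
Substituting the horizontal relation into the vertical equation gives 1.852 T_P = 1200, so T_P = 647.8 N.

T_P ≈ 648 N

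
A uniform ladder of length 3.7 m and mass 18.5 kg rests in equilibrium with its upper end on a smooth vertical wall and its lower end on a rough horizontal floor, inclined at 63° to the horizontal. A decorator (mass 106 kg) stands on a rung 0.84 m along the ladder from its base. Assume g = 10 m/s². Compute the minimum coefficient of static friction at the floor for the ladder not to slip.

μ_min ≈ 0.136

ΣF_y = 0: N_floor = 18.5×10 + 106×10 = 1245 N.
Torques about the foot: N_wall · 3.7 sin 63° = 18.5×10×1.85 cos 63° + 106×10×0.84 cos 63° → N_wall = 169.75 N.
ΣF_x = 0: f_floor = N_wall = 169.75 N.
μ_min = f_floor / N_floor = 169.75 / 1245 = 0.1363.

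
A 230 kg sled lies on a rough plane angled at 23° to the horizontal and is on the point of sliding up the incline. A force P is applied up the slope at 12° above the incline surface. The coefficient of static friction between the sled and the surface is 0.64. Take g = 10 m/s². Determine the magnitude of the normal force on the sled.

On the verge of sliding up the incline, friction equals μN and acts down the slope.
Perpendicular: N + P sin 12° = W cos 23° = 2117 N.
Along incline: P cos 12° = W sin 23° + μN  with W sin 23° = 898.7 N.
Solving the pair for P and N: P = 2028 N, N = 1695 N (and f = μN = 1085 N).

N ≈ 1700 N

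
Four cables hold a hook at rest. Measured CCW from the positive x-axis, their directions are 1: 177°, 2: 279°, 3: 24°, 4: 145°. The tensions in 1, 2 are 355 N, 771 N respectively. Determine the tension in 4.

T_4 ≈ 681 N

Resolve: ΣF_x = 355 cos 177° + 771 cos 279° + T_3 cos 24° + T_4 cos 145° = 0.
        ΣF_y = 355 sin 177° + 771 sin 279° + T_3 sin 24° + T_4 sin 145° = 0.
The known terms sum to (-233.9, -742.9) N, so 0.9135 T_3 − 0.8192 T_4 = 233.9 and 0.4067 T_3 + 0.5736 T_4 = 742.9.
Solving simultaneously: T_3 = 866.5 N, T_4 = 680.8 N.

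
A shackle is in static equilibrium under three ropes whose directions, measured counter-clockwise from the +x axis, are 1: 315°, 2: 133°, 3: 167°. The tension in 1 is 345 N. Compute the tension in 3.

Resolve: ΣF_x = 345 cos 315° + T_2 cos 133° + T_3 cos 167° = 0.
        ΣF_y = 345 sin 315° + T_2 sin 133° + T_3 sin 167° = 0.
The known terms sum to (244, -244) N, so -0.6820 T_2 − 0.9744 T_3 = -244 and 0.7314 T_2 + 0.2250 T_3 = 244.
Solving simultaneously: T_2 = 326.9 N, T_3 = 21.53 N.

T_3 ≈ 21.5 N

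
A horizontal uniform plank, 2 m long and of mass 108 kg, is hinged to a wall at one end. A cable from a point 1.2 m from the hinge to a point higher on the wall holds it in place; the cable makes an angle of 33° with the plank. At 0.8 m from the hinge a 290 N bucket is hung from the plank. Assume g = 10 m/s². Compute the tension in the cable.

Take torques about the hinge: T sin 33° · 1.2 = 108×10×1 + 290×0.8 = 1312 N·m.
So T = 1312 / (0.5446 × 1.2) = 2007.4 N.

T ≈ 2010 N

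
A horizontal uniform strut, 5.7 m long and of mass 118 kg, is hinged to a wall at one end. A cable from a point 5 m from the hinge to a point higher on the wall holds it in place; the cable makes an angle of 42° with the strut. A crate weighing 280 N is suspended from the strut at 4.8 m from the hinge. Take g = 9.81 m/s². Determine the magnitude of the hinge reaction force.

|H| ≈ 1150 N

Take torques about the hinge: T sin 42° · 5 = 118×9.81×2.85 + 280×4.8 = 4643.1 N·m.
So T = 4643.1 / (0.6691 × 5) = 1387.8 N.
ΣF_x = 0: H_x = T cos 42° = 1031.3 N.
ΣF_y = 0: H_y = (118×9.81 + 280) − T sin 42° = 1437.6 − 928.62 = 508.96 N.
|H| = √(H_x² + H_y²) = √((1031.3)² + (508.96)²) = 1150.1 N.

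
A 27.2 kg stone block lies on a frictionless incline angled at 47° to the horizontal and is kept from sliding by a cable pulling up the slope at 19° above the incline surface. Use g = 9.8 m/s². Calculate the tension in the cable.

T ≈ 206 N

Take axes along and perpendicular to the incline. Weight components: W sin 47° = 194.9 N down-slope, W cos 47° = 181.8 N into the surface.
Along incline: T cos 19° = W sin 47° → T = 206.2 N.
Perpendicular: N = W cos 47° − T sin 19° = 114.7 N.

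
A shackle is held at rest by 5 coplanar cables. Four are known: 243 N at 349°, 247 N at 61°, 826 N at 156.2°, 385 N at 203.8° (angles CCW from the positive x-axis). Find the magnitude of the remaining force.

Sum the known components: ΣF_x = -749.7 N, ΣF_y = 347.6 N.
For equilibrium the remaining force must supply (−ΣF_x, −ΣF_y) = (749.7, -347.6) N.
Magnitude = √((749.7)² + (-347.6)²) = 826.4 N; direction = atan2(-347.6, 749.7) = 335.1°.

F ≈ 826 N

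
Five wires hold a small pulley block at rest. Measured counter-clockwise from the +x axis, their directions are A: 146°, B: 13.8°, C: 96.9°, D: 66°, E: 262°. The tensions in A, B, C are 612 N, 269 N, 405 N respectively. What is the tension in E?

Resolve: ΣF_x = 612 cos 146° + 269 cos 13.8° + 405 cos 96.9° + T_D cos 66° + T_E cos 262° = 0.
        ΣF_y = 612 sin 146° + 269 sin 13.8° + 405 sin 96.9° + T_D sin 66° + T_E sin 262° = 0.
The known terms sum to (-294.8, 808.5) N, so 0.4067 T_D − 0.1392 T_E = 294.8 and 0.9135 T_D − 0.9903 T_E = -808.5.
Solving simultaneously: T_D = 1467 N, T_E = 2170 N.

T_E ≈ 2170 N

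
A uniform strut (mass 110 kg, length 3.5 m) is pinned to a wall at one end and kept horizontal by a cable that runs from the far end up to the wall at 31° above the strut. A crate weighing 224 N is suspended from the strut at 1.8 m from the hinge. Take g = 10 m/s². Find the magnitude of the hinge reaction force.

|H| ≈ 1290 N

Take torques about the hinge: T sin 31° · 3.5 = 110×10×1.75 + 224×1.8 = 2328.2 N·m.
So T = 2328.2 / (0.5150 × 3.5) = 1291.6 N.
ΣF_x = 0: H_x = T cos 31° = 1107.1 N.
ΣF_y = 0: H_y = (110×10 + 224) − T sin 31° = 1324 − 665.2 = 658.8 N.
|H| = √(H_x² + H_y²) = √((1107.1)² + (658.8)²) = 1288.3 N.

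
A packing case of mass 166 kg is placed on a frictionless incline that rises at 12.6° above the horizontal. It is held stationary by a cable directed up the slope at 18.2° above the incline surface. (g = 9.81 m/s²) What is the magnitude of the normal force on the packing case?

Take axes along and perpendicular to the incline. Weight components: W sin 12.6° = 355.2 N down-slope, W cos 12.6° = 1589 N into the surface.
Along incline: T cos 18.2° = W sin 12.6° → T = 373.9 N.
Perpendicular: N = W cos 12.6° − T sin 18.2° = 1472 N.

N ≈ 1470 N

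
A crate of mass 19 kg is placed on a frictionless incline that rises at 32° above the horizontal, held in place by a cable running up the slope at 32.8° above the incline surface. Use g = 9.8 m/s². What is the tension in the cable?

Take axes along and perpendicular to the incline. Weight components: W sin 32° = 98.67 N down-slope, W cos 32° = 157.9 N into the surface.
Along incline: T cos 32.8° = W sin 32° → T = 117.4 N.
Perpendicular: N = W cos 32° − T sin 32.8° = 94.32 N.

T ≈ 117 N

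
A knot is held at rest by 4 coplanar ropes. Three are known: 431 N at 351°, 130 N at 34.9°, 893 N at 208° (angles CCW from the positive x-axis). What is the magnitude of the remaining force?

F ≈ 485 N

Sum the known components: ΣF_x = -256.2 N, ΣF_y = -412.3 N.
For equilibrium the remaining force must supply (−ΣF_x, −ΣF_y) = (256.2, 412.3) N.
Magnitude = √((256.2)² + (412.3)²) = 485.4 N; direction = atan2(412.3, 256.2) = 58.1°.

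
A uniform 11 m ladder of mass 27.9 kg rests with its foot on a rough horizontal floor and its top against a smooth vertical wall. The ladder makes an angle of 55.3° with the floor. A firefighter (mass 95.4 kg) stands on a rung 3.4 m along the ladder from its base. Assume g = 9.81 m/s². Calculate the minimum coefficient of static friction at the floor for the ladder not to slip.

ΣF_y = 0: N_floor = 27.9×9.81 + 95.4×9.81 = 1209.6 N.
Torques about the foot: N_wall · 11 sin 55.3° = 27.9×9.81×5.5 cos 55.3° + 95.4×9.81×3.4 cos 55.3° → N_wall = 295.06 N.
ΣF_x = 0: f_floor = N_wall = 295.06 N.
μ_min = f_floor / N_floor = 295.06 / 1209.6 = 0.2439.

μ_min ≈ 0.244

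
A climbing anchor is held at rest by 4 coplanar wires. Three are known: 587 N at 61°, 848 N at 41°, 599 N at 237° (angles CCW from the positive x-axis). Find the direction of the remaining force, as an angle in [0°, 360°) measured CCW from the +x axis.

θ ≈ 223°

Sum the known components: ΣF_x = 598.3 N, ΣF_y = 567.4 N.
For equilibrium the remaining force must supply (−ΣF_x, −ΣF_y) = (-598.3, -567.4) N.
Magnitude = √((-598.3)² + (-567.4)²) = 824.6 N; direction = atan2(-567.4, -598.3) = 223.5°.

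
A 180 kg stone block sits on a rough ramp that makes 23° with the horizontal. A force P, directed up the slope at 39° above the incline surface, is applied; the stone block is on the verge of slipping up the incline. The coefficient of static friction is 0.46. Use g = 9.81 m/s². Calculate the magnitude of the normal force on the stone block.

On the verge of sliding up the incline, friction equals μN and acts down the slope.
Perpendicular: N + P sin 39° = W cos 23° = 1625 N.
Along incline: P cos 39° = W sin 23° + μN  with W sin 23° = 690 N.
Solving the pair for P and N: P = 1348 N, N = 777.2 N (and f = μN = 357.5 N).

N ≈ 777 N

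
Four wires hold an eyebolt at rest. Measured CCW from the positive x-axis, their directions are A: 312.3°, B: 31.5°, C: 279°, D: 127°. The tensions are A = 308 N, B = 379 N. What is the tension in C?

T_C ≈ 864 N

Resolve: ΣF_x = 308 cos 312.3° + 379 cos 31.5° + T_C cos 279° + T_D cos 127° = 0.
        ΣF_y = 308 sin 312.3° + 379 sin 31.5° + T_C sin 279° + T_D sin 127° = 0.
The known terms sum to (530.4, -29.78) N, so 0.1564 T_C − 0.6018 T_D = -530.4 and -0.9877 T_C + 0.7986 T_D = 29.78.
Solving simultaneously: T_C = 864.2 N, T_D = 1106 N.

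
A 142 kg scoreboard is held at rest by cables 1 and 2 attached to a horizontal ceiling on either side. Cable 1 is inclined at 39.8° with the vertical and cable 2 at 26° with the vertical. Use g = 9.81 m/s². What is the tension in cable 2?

T_2 ≈ 978 N

Angles from the horizontal: cable 1 is 90° − 39.8° = 50.2°, cable 2 is 90° − 26° = 64°.
Weight W = 142 × 9.81 = 1393 N acts straight down.
Horizontal: T_1 cos 50.2° = T_2 cos 64°  →  T_1 = 0.6848 T_2.
Vertical: T_1 sin 50.2° + T_2 sin 64° = 1393.
Substituting the horizontal relation into the vertical equation gives 1.425 T_2 = 1393, so T_2 = 977.6 N.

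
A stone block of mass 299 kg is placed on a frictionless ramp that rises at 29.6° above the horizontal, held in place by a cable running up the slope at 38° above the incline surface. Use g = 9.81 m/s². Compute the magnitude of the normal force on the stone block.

Take axes along and perpendicular to the incline. Weight components: W sin 29.6° = 1449 N down-slope, W cos 29.6° = 2550 N into the surface.
Along incline: T cos 38° = W sin 29.6° → T = 1839 N.
Perpendicular: N = W cos 29.6° − T sin 38° = 1418 N.

N ≈ 1420 N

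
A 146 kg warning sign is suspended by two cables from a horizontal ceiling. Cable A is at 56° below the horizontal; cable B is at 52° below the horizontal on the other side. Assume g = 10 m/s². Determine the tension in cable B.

Weight W = 146 × 10 = 1460 N acts straight down.
Horizontal: T_A cos 56° = T_B cos 52°  →  T_A = 1.101 T_B.
Vertical: T_A sin 56° + T_B sin 52° = 1460.
Substituting the horizontal relation into the vertical equation gives 1.701 T_B = 1460, so T_B = 858.4 N.

T_B ≈ 858 N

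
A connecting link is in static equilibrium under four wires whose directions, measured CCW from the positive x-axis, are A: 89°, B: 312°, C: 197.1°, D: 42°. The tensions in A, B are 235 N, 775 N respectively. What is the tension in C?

Resolve: ΣF_x = 235 cos 89° + 775 cos 312° + T_C cos 197.1° + T_D cos 42° = 0.
        ΣF_y = 235 sin 89° + 775 sin 312° + T_C sin 197.1° + T_D sin 42° = 0.
The known terms sum to (522.7, -341) N, so -0.9558 T_C + 0.7431 T_D = -522.7 and -0.2940 T_C + 0.6691 T_D = 341.
Solving simultaneously: T_C = 1432 N, T_D = 1139 N.

T_C ≈ 1430 N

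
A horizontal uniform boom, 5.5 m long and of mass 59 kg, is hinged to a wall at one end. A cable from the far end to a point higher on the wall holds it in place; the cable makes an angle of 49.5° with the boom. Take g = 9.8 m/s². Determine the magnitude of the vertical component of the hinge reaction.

|H_y| ≈ 289 N

Take torques about the hinge: T sin 49.5° · 5.5 = 59×9.8×2.75 = 1590.1 N·m.
So T = 1590.1 / (0.7604 × 5.5) = 380.19 N.
ΣF_y = 0: H_y = (59×9.8) − T sin 49.5° = 578.2 − 289.1 = 289.1 N.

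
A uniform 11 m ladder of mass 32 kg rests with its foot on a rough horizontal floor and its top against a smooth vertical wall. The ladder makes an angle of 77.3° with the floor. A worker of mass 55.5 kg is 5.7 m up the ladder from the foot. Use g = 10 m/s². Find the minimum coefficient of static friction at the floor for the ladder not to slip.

μ_min ≈ 0.115

ΣF_y = 0: N_floor = 32×10 + 55.5×10 = 875 N.
Torques about the foot: N_wall · 11 sin 77.3° = 32×10×5.5 cos 77.3° + 55.5×10×5.7 cos 77.3° → N_wall = 100.87 N.
ΣF_x = 0: f_floor = N_wall = 100.87 N.
μ_min = f_floor / N_floor = 100.87 / 875 = 0.1153.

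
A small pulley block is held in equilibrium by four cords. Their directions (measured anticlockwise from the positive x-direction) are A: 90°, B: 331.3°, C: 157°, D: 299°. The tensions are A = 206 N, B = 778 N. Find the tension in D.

Resolve: ΣF_x = 206 cos 90° + 778 cos 331.3° + T_C cos 157° + T_D cos 299° = 0.
        ΣF_y = 206 sin 90° + 778 sin 331.3° + T_C sin 157° + T_D sin 299° = 0.
The known terms sum to (682.4, -167.6) N, so -0.9205 T_C + 0.4848 T_D = -682.4 and 0.3907 T_C − 0.8746 T_D = 167.6.
Solving simultaneously: T_C = 837.5 N, T_D = 182.5 N.

T_D ≈ 182 N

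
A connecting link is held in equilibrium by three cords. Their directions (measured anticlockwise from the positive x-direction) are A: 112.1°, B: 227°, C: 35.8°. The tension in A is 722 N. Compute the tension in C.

Resolve: ΣF_x = 722 cos 112.1° + T_B cos 227° + T_C cos 35.8° = 0.
        ΣF_y = 722 sin 112.1° + T_B sin 227° + T_C sin 35.8° = 0.
The known terms sum to (-271.6, 669) N, so -0.6820 T_B + 0.8111 T_C = 271.6 and -0.7314 T_B + 0.5850 T_C = -669.
Solving simultaneously: T_B = 3611 N, T_C = 3372 N.

T_C ≈ 3370 N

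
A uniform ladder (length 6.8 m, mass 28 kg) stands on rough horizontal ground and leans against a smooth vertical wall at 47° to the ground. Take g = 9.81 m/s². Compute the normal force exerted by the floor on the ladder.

ΣF_y = 0: N_floor = 28×9.81 = 274.68 N.

N_floor ≈ 275 N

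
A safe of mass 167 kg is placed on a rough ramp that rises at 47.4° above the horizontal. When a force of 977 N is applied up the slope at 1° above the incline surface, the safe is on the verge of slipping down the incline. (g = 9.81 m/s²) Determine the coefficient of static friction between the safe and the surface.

μ ≈ 0.210

On the verge of sliding down the incline, friction is at its maximum μN and acts up the slope.
Perpendicular to incline: N = W cos 47.4° − P sin 1° = 1109 − 17.05 = 1092 N.
Along incline: P cos 1° + μN = W sin 47.4° → μ = (W sin 47.4° − P cos 1°) / N = 0.2098.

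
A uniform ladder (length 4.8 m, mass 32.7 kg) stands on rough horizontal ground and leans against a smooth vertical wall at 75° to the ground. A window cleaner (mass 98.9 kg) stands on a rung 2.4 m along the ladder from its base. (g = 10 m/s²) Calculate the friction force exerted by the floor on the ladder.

Torques about the foot: N_wall · 4.8 sin 75° = 32.7×10×2.4 cos 75° + 98.9×10×2.4 cos 75° → N_wall = 176.31 N.
ΣF_x = 0: f_floor = N_wall = 176.31 N.

f ≈ 176 N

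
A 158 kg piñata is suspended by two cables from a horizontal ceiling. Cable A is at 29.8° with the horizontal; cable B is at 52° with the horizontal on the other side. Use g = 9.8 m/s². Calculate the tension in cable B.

T_B ≈ 1360 N

Weight W = 158 × 9.8 = 1548 N acts straight down.
Horizontal: T_A cos 29.8° = T_B cos 52°  →  T_A = 0.7095 T_B.
Vertical: T_A sin 29.8° + T_B sin 52° = 1548.
Substituting the horizontal relation into the vertical equation gives 1.141 T_B = 1548, so T_B = 1358 N.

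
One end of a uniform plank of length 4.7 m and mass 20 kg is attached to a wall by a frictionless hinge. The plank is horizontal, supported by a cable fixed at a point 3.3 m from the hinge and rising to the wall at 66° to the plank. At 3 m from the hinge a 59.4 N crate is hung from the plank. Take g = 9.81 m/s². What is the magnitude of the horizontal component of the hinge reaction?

Take torques about the hinge: T sin 66° · 3.3 = 20×9.81×2.35 + 59.4×3 = 639.27 N·m.
So T = 639.27 / (0.9135 × 3.3) = 212.05 N.
ΣF_x = 0: H_x = T cos 66° = 86.249 N.

H_x ≈ 86.2 N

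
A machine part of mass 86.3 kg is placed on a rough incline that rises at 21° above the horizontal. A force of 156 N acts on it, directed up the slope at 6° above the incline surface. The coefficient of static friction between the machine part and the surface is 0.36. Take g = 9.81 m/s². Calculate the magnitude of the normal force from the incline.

N ≈ 774 N

Axes along / perpendicular to the incline. W sin 21° = 303.4 N down-slope; W cos 21° = 790.4 N into the surface.
Perpendicular: N = W cos 21° − P sin 6° = 790.4 − 16.31 = 774.1 N.
Along incline: P cos 6° + f = W sin 21° (friction acts up-slope) → f = 303.4 − 155.1 = 148.2 N.
|f| = 148.2 N ≤ μN = 278.7 N, so the machine part is indeed static.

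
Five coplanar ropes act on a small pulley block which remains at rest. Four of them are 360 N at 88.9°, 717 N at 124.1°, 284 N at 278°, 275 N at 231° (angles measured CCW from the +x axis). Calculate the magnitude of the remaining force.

F ≈ 700 N

Sum the known components: ΣF_x = -528.6 N, ΣF_y = 458.7 N.
For equilibrium the remaining force must supply (−ΣF_x, −ΣF_y) = (528.6, -458.7) N.
Magnitude = √((528.6)² + (-458.7)²) = 699.9 N; direction = atan2(-458.7, 528.6) = 319.0°.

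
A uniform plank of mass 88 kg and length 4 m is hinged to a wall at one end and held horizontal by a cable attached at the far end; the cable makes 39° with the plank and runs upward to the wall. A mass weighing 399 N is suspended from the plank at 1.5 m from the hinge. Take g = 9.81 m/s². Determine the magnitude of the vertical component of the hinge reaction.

Take torques about the hinge: T sin 39° · 4 = 88×9.81×2 + 399×1.5 = 2325.1 N·m.
So T = 2325.1 / (0.6293 × 4) = 923.64 N.
ΣF_y = 0: H_y = (88×9.81 + 399) − T sin 39° = 1262.3 − 581.27 = 681.02 N.

|H_y| ≈ 681 N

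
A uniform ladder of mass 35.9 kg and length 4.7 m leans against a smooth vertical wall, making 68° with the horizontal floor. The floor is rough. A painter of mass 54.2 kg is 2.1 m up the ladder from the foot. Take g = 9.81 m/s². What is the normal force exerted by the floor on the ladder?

N_floor ≈ 884 N

ΣF_y = 0: N_floor = 35.9×9.81 + 54.2×9.81 = 883.88 N.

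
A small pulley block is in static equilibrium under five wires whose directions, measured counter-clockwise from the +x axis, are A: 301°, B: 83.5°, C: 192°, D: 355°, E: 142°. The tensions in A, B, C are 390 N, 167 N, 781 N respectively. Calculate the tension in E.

Resolve: ΣF_x = 390 cos 301° + 167 cos 83.5° + 781 cos 192° + T_D cos 355° + T_E cos 142° = 0.
        ΣF_y = 390 sin 301° + 167 sin 83.5° + 781 sin 192° + T_D sin 355° + T_E sin 142° = 0.
The known terms sum to (-544.2, -330.7) N, so 0.9962 T_D − 0.7880 T_E = 544.2 and -0.0872 T_D + 0.6157 T_E = 330.7.
Solving simultaneously: T_D = 1094 N, T_E = 692 N.

T_E ≈ 692 N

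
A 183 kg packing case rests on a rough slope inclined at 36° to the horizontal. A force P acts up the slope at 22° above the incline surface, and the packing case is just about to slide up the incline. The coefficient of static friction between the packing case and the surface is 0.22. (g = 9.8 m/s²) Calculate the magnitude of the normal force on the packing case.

N ≈ 941 N

On the verge of sliding up the incline, friction equals μN and acts down the slope.
Perpendicular: N + P sin 22° = W cos 36° = 1451 N.
Along incline: P cos 22° = W sin 36° + μN  with W sin 36° = 1054 N.
Solving the pair for P and N: P = 1360 N, N = 941.3 N (and f = μN = 207.1 N).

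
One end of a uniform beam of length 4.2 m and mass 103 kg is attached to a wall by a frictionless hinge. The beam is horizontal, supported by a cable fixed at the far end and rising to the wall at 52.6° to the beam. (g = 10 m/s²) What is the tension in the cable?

T ≈ 648 N

Take torques about the hinge: T sin 52.6° · 4.2 = 103×10×2.1 = 2163 N·m.
So T = 2163 / (0.7944 × 4.2) = 648.28 N.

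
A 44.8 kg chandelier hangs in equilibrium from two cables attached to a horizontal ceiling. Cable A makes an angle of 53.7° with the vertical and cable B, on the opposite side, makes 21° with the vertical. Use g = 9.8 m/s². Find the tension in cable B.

T_B ≈ 367 N

Angles from the horizontal: cable A is 90° − 53.7° = 36.3°, cable B is 90° − 21° = 69°.
Weight W = 44.8 × 9.8 = 439 N acts straight down.
Horizontal: T_A cos 36.3° = T_B cos 69°  →  T_A = 0.4447 T_B.
Vertical: T_A sin 36.3° + T_B sin 69° = 439.
Substituting the horizontal relation into the vertical equation gives 1.197 T_B = 439, so T_B = 366.8 N.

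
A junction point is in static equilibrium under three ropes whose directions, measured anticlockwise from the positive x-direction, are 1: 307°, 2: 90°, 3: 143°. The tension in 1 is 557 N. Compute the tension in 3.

Resolve: ΣF_x = 557 cos 307° + T_2 cos 90° + T_3 cos 143° = 0.
        ΣF_y = 557 sin 307° + T_2 sin 90° + T_3 sin 143° = 0.
The known terms sum to (335.2, -444.8) N, so 0.0000 T_2 − 0.7986 T_3 = -335.2 and 1.0000 T_2 + 0.6018 T_3 = 444.8.
Solving simultaneously: T_2 = 192.2 N, T_3 = 419.7 N.

T_3 ≈ 420 N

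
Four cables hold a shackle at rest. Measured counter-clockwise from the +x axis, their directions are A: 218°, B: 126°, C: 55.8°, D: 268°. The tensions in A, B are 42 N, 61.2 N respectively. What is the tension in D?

T_D ≈ 132 N

Resolve: ΣF_x = 42 cos 218° + 61.2 cos 126° + T_C cos 55.8° + T_D cos 268° = 0.
        ΣF_y = 42 sin 218° + 61.2 sin 126° + T_C sin 55.8° + T_D sin 268° = 0.
The known terms sum to (-69.07, 23.65) N, so 0.5621 T_C − 0.0349 T_D = 69.07 and 0.8271 T_C − 0.9994 T_D = -23.65.
Solving simultaneously: T_C = 131.1 N, T_D = 132.2 N.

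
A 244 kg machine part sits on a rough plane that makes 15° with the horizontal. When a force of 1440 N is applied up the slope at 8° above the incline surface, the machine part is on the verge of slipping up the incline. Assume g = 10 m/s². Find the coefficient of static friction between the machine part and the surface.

μ ≈ 0.368

On the verge of sliding up the incline, friction is at its maximum μN and acts down the slope.
Perpendicular to incline: N = W cos 15° − P sin 8° = 2357 − 200.4 = 2156 N.
Along incline: P cos 8° − μN = W sin 15° → μ = −(W sin 15° − P cos 8°) / N = 0.3684.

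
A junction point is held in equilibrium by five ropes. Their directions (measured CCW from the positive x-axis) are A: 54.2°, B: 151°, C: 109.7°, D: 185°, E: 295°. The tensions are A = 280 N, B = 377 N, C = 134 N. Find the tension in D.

Resolve: ΣF_x = 280 cos 54.2° + 377 cos 151° + 134 cos 109.7° + T_D cos 185° + T_E cos 295° = 0.
        ΣF_y = 280 sin 54.2° + 377 sin 151° + 134 sin 109.7° + T_D sin 185° + T_E sin 295° = 0.
The known terms sum to (-211.1, 536) N, so -0.9962 T_D + 0.4226 T_E = 211.1 and -0.0872 T_D − 0.9063 T_E = -536.
Solving simultaneously: T_D = 37.46 N, T_E = 587.8 N.

T_D ≈ 37.5 N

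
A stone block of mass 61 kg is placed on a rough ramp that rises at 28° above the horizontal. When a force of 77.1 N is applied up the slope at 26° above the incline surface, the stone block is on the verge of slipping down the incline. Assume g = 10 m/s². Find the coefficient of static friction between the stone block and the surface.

On the verge of sliding down the incline, friction is at its maximum μN and acts up the slope.
Perpendicular to incline: N = W cos 28° − P sin 26° = 538.6 − 33.8 = 504.8 N.
Along incline: P cos 26° + μN = W sin 28° → μ = (W sin 28° − P cos 26°) / N = 0.43.

μ ≈ 0.430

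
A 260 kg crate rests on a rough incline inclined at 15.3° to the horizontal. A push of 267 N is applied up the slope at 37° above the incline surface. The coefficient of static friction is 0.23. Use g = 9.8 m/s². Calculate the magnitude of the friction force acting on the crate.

Axes along / perpendicular to the incline. W sin 15.3° = 672.3 N down-slope; W cos 15.3° = 2458 N into the surface.
Perpendicular: N = W cos 15.3° − P sin 37° = 2458 − 160.7 = 2297 N.
Along incline: P cos 37° + f = W sin 15.3° (friction acts up-slope) → f = 672.3 − 213.2 = 459.1 N.
|f| = 459.1 N ≤ μN = 528.3 N, so the crate is indeed static.

f ≈ 459 N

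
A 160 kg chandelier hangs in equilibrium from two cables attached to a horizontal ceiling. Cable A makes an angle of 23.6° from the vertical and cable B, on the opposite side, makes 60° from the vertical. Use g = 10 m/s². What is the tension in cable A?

Angles from the horizontal: cable A is 90° − 23.6° = 66.4°, cable B is 90° − 60° = 30°.
Weight W = 160 × 10 = 1600 N acts straight down.
Horizontal: T_A cos 66.4° = T_B cos 30°  →  T_B = 0.4623 T_A.
Vertical: T_A sin 66.4° + T_B sin 30° = 1600.
Substituting the horizontal relation into the vertical equation gives 1.148 T_A = 1600, so T_A = 1394 N.

T_A ≈ 1390 N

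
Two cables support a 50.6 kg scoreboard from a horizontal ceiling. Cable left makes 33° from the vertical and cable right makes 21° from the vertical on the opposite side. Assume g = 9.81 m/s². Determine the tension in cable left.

T_left ≈ 220 N

Angles from the horizontal: cable left is 90° − 33° = 57°, cable right is 90° − 21° = 69°.
Weight W = 50.6 × 9.81 = 496.4 N acts straight down.
Horizontal: T_left cos 57° = T_right cos 69°  →  T_right = 1.52 T_left.
Vertical: T_left sin 57° + T_right sin 69° = 496.4.
Substituting the horizontal relation into the vertical equation gives 2.258 T_left = 496.4, so T_left = 219.9 N.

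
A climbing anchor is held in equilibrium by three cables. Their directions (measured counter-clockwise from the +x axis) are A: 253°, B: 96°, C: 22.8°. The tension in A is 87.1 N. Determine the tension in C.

T_C ≈ 35.5 N

Resolve: ΣF_x = 87.1 cos 253° + T_B cos 96° + T_C cos 22.8° = 0.
        ΣF_y = 87.1 sin 253° + T_B sin 96° + T_C sin 22.8° = 0.
The known terms sum to (-25.47, -83.29) N, so -0.1045 T_B + 0.9219 T_C = 25.47 and 0.9945 T_B + 0.3875 T_C = 83.29.
Solving simultaneously: T_B = 69.90 N, T_C = 35.55 N.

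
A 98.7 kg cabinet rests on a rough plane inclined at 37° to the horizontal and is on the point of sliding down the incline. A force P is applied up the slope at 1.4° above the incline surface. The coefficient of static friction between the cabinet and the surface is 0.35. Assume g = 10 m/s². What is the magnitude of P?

On the verge of sliding down the incline, friction equals μN and acts up the slope.
Perpendicular: N + P sin 1.4° = W cos 37° = 788.3 N.
Along incline: P cos 1.4° + μN = W sin 37° with W sin 37° = 594 N.
Solving the pair for P and N: P = 320.9 N, N = 780.4 N (and f = μN = 273.1 N).

P ≈ 321 N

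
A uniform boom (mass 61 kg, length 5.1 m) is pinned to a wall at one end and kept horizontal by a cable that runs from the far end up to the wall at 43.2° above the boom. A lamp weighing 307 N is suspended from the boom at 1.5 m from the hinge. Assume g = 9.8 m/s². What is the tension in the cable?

Take torques about the hinge: T sin 43.2° · 5.1 = 61×9.8×2.55 + 307×1.5 = 1984.9 N·m.
So T = 1984.9 / (0.6845 × 5.1) = 568.54 N.

T ≈ 569 N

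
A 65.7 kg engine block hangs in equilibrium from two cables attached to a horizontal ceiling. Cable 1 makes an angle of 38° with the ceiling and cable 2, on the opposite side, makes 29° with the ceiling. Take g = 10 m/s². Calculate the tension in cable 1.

Weight W = 65.7 × 10 = 657 N acts straight down.
Horizontal: T_1 cos 38° = T_2 cos 29°  →  T_2 = 0.901 T_1.
Vertical: T_1 sin 38° + T_2 sin 29° = 657.
Substituting the horizontal relation into the vertical equation gives 1.052 T_1 = 657, so T_1 = 624.2 N.

T_1 ≈ 624 N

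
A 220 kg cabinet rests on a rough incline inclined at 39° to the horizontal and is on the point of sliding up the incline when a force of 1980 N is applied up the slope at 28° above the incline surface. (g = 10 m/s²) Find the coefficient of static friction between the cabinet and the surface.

μ ≈ 0.466

On the verge of sliding up the incline, friction is at its maximum μN and acts down the slope.
Perpendicular to incline: N = W cos 39° − P sin 28° = 1710 − 929.6 = 780.2 N.
Along incline: P cos 28° − μN = W sin 39° → μ = −(W sin 39° − P cos 28°) / N = 0.4662.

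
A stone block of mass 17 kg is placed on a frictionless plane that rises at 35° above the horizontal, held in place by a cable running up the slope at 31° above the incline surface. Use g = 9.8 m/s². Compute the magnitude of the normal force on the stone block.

N ≈ 79.1 N

Take axes along and perpendicular to the incline. Weight components: W sin 35° = 95.56 N down-slope, W cos 35° = 136.5 N into the surface.
Along incline: T cos 31° = W sin 35° → T = 111.5 N.
Perpendicular: N = W cos 35° − T sin 31° = 79.05 N.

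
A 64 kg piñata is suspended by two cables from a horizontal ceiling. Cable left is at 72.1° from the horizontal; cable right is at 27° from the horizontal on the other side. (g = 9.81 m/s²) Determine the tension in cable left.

T_left ≈ 567 N

Weight W = 64 × 9.81 = 627.8 N acts straight down.
Horizontal: T_left cos 72.1° = T_right cos 27°  →  T_right = 0.345 T_left.
Vertical: T_left sin 72.1° + T_right sin 27° = 627.8.
Substituting the horizontal relation into the vertical equation gives 1.108 T_left = 627.8, so T_left = 566.5 N.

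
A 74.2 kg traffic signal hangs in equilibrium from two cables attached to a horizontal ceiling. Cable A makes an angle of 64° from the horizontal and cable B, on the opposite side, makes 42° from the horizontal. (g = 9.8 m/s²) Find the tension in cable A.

Weight W = 74.2 × 9.8 = 727.2 N acts straight down.
Horizontal: T_A cos 64° = T_B cos 42°  →  T_B = 0.5899 T_A.
Vertical: T_A sin 64° + T_B sin 42° = 727.2.
Substituting the horizontal relation into the vertical equation gives 1.294 T_A = 727.2, so T_A = 562.2 N.

T_A ≈ 562 N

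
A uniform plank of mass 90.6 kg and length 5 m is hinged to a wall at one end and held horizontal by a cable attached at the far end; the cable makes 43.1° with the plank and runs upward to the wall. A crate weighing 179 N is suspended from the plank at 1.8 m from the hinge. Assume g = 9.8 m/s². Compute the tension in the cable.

T ≈ 744 N

Take torques about the hinge: T sin 43.1° · 5 = 90.6×9.8×2.5 + 179×1.8 = 2541.9 N·m.
So T = 2541.9 / (0.6833 × 5) = 744.04 N.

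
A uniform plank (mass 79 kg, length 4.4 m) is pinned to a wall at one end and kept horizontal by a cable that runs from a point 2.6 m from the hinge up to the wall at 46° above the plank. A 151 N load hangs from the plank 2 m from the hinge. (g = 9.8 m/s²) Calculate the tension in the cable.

Take torques about the hinge: T sin 46° · 2.6 = 79×9.8×2.2 + 151×2 = 2005.2 N·m.
So T = 2005.2 / (0.7193 × 2.6) = 1072.2 N.

T ≈ 1070 N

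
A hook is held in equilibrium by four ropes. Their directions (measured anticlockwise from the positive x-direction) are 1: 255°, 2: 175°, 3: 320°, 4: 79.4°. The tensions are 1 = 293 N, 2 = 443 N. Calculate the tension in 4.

Resolve: ΣF_x = 293 cos 255° + 443 cos 175° + T_3 cos 320° + T_4 cos 79.4° = 0.
        ΣF_y = 293 sin 255° + 443 sin 175° + T_3 sin 320° + T_4 sin 79.4° = 0.
The known terms sum to (-517.1, -244.4) N, so 0.7660 T_3 + 0.1840 T_4 = 517.1 and -0.6428 T_3 + 0.9829 T_4 = 244.4.
Solving simultaneously: T_3 = 531.9 N, T_4 = 596.5 N.

T_4 ≈ 596 N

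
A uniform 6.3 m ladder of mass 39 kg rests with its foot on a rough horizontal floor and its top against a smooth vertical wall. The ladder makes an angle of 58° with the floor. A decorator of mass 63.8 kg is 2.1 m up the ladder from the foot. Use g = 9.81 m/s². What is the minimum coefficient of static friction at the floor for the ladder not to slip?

ΣF_y = 0: N_floor = 39×9.81 + 63.8×9.81 = 1008.5 N.
Torques about the foot: N_wall · 6.3 sin 58° = 39×9.81×3.15 cos 58° + 63.8×9.81×2.1 cos 58° → N_wall = 249.9 N.
ΣF_x = 0: f_floor = N_wall = 249.9 N.
μ_min = f_floor / N_floor = 249.9 / 1008.5 = 0.2478.

μ_min ≈ 0.248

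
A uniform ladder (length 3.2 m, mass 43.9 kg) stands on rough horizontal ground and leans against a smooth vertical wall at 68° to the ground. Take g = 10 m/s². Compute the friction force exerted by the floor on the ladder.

f ≈ 88.7 N

Torques about the foot: N_wall · 3.2 sin 68° = 43.9×10×1.6 cos 68° → N_wall = 88.684 N.
ΣF_x = 0: f_floor = N_wall = 88.684 N.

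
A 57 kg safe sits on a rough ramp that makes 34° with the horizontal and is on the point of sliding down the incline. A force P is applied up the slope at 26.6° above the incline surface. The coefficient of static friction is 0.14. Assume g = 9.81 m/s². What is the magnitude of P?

On the verge of sliding down the incline, friction equals μN and acts up the slope.
Perpendicular: N + P sin 26.6° = W cos 34° = 463.6 N.
Along incline: P cos 26.6° + μN = W sin 34° with W sin 34° = 312.7 N.
Solving the pair for P and N: P = 298 N, N = 330.1 N (and f = μN = 46.22 N).

P ≈ 298 N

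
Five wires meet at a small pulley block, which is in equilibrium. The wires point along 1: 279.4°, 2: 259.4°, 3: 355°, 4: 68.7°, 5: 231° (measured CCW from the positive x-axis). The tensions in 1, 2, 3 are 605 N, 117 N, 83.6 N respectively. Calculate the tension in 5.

T_5 ≈ 1350 N

Resolve: ΣF_x = 605 cos 279.4° + 117 cos 259.4° + 83.6 cos 355° + T_4 cos 68.7° + T_5 cos 231° = 0.
        ΣF_y = 605 sin 279.4° + 117 sin 259.4° + 83.6 sin 355° + T_4 sin 68.7° + T_5 sin 231° = 0.
The known terms sum to (160.6, -719.2) N, so 0.3633 T_4 − 0.6293 T_5 = -160.6 and 0.9317 T_4 − 0.7771 T_5 = 719.2.
Solving simultaneously: T_4 = 1899 N, T_5 = 1351 N.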